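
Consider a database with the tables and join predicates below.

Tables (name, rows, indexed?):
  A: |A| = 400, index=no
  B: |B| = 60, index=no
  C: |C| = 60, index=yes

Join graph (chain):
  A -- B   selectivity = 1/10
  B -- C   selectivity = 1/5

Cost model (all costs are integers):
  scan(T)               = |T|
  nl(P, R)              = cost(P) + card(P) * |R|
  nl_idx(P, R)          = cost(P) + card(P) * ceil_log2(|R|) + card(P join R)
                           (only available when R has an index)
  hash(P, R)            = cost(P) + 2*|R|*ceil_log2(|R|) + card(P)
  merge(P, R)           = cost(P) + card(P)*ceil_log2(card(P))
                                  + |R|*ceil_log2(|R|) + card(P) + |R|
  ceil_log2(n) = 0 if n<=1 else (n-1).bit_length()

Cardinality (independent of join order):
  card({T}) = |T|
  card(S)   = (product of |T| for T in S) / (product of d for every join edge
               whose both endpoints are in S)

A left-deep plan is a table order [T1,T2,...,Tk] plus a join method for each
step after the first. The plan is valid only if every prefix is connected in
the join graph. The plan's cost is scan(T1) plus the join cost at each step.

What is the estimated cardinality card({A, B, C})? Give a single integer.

28800

Tables in S: A(400), B(60), C(60)
Edges inside S: A-B(d=10), B-C(d=5)
numerator = 400 * 60 * 60 = 1440000
denominator = 10 * 5 = 50
card(S) = 1440000 / 50 = 28800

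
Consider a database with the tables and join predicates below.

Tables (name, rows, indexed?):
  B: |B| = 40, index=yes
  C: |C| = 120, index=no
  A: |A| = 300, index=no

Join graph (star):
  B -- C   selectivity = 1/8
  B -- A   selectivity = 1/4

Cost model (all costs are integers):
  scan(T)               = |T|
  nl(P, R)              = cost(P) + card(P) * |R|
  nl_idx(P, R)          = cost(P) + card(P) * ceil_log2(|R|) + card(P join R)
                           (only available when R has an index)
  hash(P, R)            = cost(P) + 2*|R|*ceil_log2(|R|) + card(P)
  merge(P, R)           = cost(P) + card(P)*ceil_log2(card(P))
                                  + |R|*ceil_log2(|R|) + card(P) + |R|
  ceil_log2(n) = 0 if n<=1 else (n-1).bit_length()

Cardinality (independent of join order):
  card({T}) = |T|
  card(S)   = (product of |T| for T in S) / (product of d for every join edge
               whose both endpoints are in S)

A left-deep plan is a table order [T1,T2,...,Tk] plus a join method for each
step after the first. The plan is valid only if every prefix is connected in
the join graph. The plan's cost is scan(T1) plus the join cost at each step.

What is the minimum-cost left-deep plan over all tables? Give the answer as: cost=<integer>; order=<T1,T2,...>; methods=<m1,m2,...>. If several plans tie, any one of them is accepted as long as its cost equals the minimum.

cost=5760; order=A,B,C; methods=hash,hash

Selinger DP (subsets sized 1..n):
  {B}: scan cost=40, card=40
  {C}: scan cost=120, card=120
  {A}: scan cost=300, card=300
  {BC}: card=600; try (B,hash)→720, (C,merge)→1280, (B,merge)→1360, (B,nl_idx)→1440, (C,hash)→1760, (C,nl)→4840 …(+1); best=720 via (B,hash)
  {AB}: card=3000; try (B,hash)→1080, (A,merge)→3320, (B,merge)→3580, (B,nl_idx)→5100, (A,hash)→5480, (A,nl)→12040 …(+1); best=1080 via (B,hash)
  {ABC}: card=45000; try (C,hash)→5760, (A,hash)→6720, (A,merge)→10320, (C,merge)→41040, (A,nl)→180720, (C,nl)→361080; best=5760 via (C,hash)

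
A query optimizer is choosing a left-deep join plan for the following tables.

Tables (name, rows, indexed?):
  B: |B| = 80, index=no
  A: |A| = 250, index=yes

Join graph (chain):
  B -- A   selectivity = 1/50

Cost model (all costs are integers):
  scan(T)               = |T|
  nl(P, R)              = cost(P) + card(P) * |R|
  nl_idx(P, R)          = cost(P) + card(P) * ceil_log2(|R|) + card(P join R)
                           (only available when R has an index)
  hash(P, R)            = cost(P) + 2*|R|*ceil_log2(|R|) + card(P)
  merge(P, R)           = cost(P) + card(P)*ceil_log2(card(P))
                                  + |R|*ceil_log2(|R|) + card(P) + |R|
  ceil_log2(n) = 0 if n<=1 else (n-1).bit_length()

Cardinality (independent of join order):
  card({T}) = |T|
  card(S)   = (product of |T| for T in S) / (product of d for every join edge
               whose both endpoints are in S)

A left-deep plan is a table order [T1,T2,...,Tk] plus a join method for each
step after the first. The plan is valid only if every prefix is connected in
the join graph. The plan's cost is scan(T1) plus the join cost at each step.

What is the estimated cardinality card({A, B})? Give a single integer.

Tables in S: A(250), B(80)
Edges inside S: B-A(d=50)
numerator = 250 * 80 = 20000
denominator = 50 = 50
card(S) = 20000 / 50 = 400

400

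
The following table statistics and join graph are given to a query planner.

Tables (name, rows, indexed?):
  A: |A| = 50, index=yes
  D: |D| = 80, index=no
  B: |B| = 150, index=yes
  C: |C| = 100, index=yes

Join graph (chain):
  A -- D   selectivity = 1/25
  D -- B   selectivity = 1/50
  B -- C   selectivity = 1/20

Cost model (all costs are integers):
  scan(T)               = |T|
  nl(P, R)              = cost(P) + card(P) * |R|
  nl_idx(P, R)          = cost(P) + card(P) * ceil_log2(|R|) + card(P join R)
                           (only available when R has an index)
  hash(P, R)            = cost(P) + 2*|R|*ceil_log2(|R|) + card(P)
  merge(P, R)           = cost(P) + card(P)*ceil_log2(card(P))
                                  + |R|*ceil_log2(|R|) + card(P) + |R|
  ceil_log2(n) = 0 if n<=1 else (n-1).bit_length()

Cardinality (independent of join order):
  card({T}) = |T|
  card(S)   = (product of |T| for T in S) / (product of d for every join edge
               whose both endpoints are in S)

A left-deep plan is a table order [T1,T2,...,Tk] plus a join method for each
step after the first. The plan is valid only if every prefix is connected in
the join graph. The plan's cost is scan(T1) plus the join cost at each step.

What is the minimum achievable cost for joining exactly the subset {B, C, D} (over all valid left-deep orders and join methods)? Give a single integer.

2600

Selinger DP over subsets of {B,C,D}:
  {D}: scan cost=80, card=80
  {B}: scan cost=150, card=150
  {C}: scan cost=100, card=100
  {BD}: card=240; try (B,nl_idx)→960, (D,hash)→1420, (B,merge)→2070, (D,merge)→2140, (B,hash)→2560, (B,nl)→12080 …(+1); best=960 via (B,nl_idx)
  {BC}: card=750; try (B,nl_idx)→1650, (C,hash)→1700, (C,nl_idx)→1950, (B,merge)→2250, (C,merge)→2300, (B,hash)→2600 …(+2); best=1650 via (B,nl_idx)
  {BCD}: card=1200; try (C,hash)→2600, (D,hash)→3520, (C,nl_idx)→3840, (C,merge)→3920, (D,merge)→10540, (C,nl)→24960 …(+1); best=2600 via (C,hash)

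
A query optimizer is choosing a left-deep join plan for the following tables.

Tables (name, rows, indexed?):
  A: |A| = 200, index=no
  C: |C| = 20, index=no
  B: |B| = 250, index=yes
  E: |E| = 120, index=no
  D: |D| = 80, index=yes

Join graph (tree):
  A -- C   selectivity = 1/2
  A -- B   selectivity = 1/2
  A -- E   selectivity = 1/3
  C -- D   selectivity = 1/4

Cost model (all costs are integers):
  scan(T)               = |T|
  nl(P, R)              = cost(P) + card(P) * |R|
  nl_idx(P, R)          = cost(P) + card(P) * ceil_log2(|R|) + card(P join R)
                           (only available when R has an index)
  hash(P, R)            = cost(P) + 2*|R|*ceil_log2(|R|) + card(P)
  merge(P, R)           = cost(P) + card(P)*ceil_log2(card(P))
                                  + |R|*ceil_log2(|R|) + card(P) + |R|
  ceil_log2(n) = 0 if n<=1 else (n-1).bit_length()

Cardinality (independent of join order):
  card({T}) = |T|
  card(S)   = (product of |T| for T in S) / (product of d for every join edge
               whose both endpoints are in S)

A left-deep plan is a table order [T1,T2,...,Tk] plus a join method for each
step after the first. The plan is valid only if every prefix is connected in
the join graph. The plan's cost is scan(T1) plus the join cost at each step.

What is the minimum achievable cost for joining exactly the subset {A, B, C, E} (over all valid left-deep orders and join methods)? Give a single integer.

88280

Selinger DP over subsets of {A,B,C,E}:
  {A}: scan cost=200, card=200
  {C}: scan cost=20, card=20
  {B}: scan cost=250, card=250
  {E}: scan cost=120, card=120
  {AC}: card=2000; try (C,hash)→600, (A,merge)→1940, (C,merge)→2120, (A,hash)→3240, (A,nl)→4020, (C,nl)→4200; best=600 via (C,hash)
  {AB}: card=25000; try (A,hash)→3700, (B,merge)→4250, (A,merge)→4300, (B,hash)→4400, (B,nl_idx)→26800, (B,nl)→50200 …(+1); best=3700 via (A,hash)
  {AE}: card=8000; try (E,hash)→2080, (A,merge)→2880, (E,merge)→2960, (A,hash)→3440, (A,nl)→24120, (E,nl)→24200; best=2080 via (E,hash)
  {ABC}: card=250000; try (B,hash)→6600, (B,merge)→26850, (C,hash)→28900, (B,nl_idx)→266600, (C,merge)→403820, (B,nl)→500600 …(+1); best=6600 via (B,hash)
  {ACE}: card=80000; try (E,hash)→4280, (C,hash)→10280, (E,merge)→25560, (C,merge)→114200, (C,nl)→162080, (E,nl)→240600; best=4280 via (E,hash)
  {ABE}: card=1000000; try (B,hash)→14080, (E,hash)→30380, (B,merge)→116330, (E,merge)→404660, (B,nl_idx)→1066080, (B,nl)→2002080 …(+1); best=14080 via (B,hash)
  {ABCE}: card=10000000; try (B,hash)→88280, (E,hash)→258280, (C,hash)→1014280, (B,merge)→1446530, (E,merge)→4757560, (B,nl_idx)→10644280 …(+4); best=88280 via (B,hash)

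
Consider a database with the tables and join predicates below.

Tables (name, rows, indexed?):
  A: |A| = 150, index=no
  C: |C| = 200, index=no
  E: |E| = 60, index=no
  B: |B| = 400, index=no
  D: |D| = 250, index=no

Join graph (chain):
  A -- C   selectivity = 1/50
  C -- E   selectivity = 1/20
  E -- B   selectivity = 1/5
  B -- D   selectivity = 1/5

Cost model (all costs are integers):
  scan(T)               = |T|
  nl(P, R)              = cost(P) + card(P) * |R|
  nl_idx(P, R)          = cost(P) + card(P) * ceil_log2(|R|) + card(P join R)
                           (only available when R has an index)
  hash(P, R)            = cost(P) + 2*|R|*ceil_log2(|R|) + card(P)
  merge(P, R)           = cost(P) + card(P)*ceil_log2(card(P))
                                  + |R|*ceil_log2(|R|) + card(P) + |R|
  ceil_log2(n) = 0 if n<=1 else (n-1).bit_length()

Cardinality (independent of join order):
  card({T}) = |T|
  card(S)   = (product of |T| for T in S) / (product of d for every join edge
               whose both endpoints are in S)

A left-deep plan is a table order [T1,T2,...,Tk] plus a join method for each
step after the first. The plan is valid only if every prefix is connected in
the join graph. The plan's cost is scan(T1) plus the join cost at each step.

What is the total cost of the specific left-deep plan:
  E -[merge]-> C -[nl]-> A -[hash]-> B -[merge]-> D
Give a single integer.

2839530

step 1: scan E: cost=60, card=60
step 2: join C via merge
    card(P join C) = 60*200/(20) = 600
    cost = 60 + 60*6 + 200*8 + 60 + 200 = 2280
step 3: join A via nl
    card(P join A) = 600*150/(50) = 1800
    cost = 2280 + 600*150 = 92280
step 4: join B via hash
    card(P join B) = 1800*400/(5) = 144000
    cost = 92280 + 2*400*9 + 1800 = 101280
step 5: join D via merge
    card(P join D) = 144000*250/(5) = 7200000
    cost = 101280 + 144000*18 + 250*8 + 144000 + 250 = 2839530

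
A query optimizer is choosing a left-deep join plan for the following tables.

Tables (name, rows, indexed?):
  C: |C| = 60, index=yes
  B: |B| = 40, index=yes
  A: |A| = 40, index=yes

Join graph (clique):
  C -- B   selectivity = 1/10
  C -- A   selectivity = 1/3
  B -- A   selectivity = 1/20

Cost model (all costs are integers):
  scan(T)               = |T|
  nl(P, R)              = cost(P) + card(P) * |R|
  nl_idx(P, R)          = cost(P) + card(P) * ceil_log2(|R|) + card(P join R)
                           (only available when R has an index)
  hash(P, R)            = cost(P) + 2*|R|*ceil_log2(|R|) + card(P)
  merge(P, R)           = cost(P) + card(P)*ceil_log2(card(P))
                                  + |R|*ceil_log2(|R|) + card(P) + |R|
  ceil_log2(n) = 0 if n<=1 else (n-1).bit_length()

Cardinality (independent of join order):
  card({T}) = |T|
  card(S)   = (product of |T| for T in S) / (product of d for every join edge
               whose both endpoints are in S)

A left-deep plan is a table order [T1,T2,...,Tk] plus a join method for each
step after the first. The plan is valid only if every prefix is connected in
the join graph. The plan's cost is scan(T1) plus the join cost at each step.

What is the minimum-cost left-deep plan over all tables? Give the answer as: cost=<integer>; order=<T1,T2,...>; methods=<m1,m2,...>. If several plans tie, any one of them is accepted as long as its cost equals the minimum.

cost=1000; order=A,B,C; methods=nl_idx,nl_idx

Selinger DP (subsets sized 1..n):
  {C}: scan cost=60, card=60
  {B}: scan cost=40, card=40
  {A}: scan cost=40, card=40
  {BC}: card=240; try (C,nl_idx)→520, (B,hash)→600, (B,nl_idx)→660, (C,merge)→740, (B,merge)→760, (C,hash)→800 …(+2); best=520 via (C,nl_idx)
  {AC}: card=800; try (A,hash)→600, (C,merge)→740, (A,merge)→760, (C,hash)→800, (C,nl_idx)→1080, (A,nl_idx)→1220 …(+2); best=600 via (A,hash)
  {AB}: card=80; try (B,nl_idx)→360, (A,nl_idx)→360, (B,hash)→560, (A,hash)→560, (B,merge)→600, (A,merge)→600 …(+2); best=360 via (B,nl_idx)
  {ABC}: card=160; try (C,nl_idx)→1000, (C,hash)→1160, (A,hash)→1240, (C,merge)→1420, (B,hash)→1880, (A,nl_idx)→2120 …(+6); best=1000 via (C,nl_idx)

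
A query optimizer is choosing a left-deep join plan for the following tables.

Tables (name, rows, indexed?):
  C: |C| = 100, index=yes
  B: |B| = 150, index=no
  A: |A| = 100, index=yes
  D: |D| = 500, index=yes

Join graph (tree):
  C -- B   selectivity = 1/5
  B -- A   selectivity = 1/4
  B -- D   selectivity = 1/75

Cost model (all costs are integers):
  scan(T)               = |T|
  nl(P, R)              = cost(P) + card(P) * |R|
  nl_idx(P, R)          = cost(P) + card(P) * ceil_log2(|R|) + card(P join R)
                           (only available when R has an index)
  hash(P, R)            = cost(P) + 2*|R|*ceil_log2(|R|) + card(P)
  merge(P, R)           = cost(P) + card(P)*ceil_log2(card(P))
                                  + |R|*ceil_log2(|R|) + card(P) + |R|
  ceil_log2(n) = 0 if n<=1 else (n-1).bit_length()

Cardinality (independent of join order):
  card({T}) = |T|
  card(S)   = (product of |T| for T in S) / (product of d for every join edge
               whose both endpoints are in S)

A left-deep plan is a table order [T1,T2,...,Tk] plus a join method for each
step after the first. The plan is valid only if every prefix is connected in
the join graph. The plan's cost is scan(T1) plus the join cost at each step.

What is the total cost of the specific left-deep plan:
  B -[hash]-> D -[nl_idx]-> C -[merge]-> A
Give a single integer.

357100

step 1: scan B: cost=150, card=150
step 2: join D via hash
    card(P join D) = 150*500/(75) = 1000
    cost = 150 + 2*500*9 + 150 = 9300
step 3: join C via nl_idx
    card(P join C) = 1000*100/(5) = 20000
    cost = 9300 + 1000*7 + 20000 = 36300
step 4: join A via merge
    card(P join A) = 20000*100/(4) = 500000
    cost = 36300 + 20000*15 + 100*7 + 20000 + 100 = 357100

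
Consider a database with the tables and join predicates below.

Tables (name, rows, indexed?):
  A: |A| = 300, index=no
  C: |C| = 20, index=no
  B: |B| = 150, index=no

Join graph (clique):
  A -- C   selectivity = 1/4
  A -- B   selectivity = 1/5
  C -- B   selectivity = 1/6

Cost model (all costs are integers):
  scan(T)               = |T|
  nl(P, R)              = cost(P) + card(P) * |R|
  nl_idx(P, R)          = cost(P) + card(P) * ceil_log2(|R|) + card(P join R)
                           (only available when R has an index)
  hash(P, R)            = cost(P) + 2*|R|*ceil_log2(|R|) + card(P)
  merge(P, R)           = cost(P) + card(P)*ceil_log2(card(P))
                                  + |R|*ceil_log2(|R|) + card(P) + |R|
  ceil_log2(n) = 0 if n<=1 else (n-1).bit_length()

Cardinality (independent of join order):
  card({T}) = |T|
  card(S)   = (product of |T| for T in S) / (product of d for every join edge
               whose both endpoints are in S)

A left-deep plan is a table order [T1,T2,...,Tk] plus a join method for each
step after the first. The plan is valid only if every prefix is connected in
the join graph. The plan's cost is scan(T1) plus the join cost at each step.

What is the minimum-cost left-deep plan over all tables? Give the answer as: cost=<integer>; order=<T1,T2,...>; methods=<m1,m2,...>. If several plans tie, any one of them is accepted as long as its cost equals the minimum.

cost=4700; order=A,C,B; methods=hash,hash

Selinger DP (subsets sized 1..n):
  {A}: scan cost=300, card=300
  {C}: scan cost=20, card=20
  {B}: scan cost=150, card=150
  {AC}: card=1500; try (C,hash)→800, (A,merge)→3140, (C,merge)→3420, (A,hash)→5440, (A,nl)→6020, (C,nl)→6300; best=800 via (C,hash)
  {AB}: card=9000; try (B,hash)→3000, (A,merge)→4500, (B,merge)→4650, (A,hash)→5700, (A,nl)→45150, (B,nl)→45300; best=3000 via (B,hash)
  {BC}: card=500; try (C,hash)→500, (B,merge)→1490, (C,merge)→1620, (B,hash)→2440, (B,nl)→3020, (C,nl)→3150; best=500 via (C,hash)
  {ABC}: card=7500; try (B,hash)→4700, (A,hash)→6400, (A,merge)→8500, (C,hash)→12200, (B,merge)→20150, (C,merge)→138120 …(+3); best=4700 via (B,hash)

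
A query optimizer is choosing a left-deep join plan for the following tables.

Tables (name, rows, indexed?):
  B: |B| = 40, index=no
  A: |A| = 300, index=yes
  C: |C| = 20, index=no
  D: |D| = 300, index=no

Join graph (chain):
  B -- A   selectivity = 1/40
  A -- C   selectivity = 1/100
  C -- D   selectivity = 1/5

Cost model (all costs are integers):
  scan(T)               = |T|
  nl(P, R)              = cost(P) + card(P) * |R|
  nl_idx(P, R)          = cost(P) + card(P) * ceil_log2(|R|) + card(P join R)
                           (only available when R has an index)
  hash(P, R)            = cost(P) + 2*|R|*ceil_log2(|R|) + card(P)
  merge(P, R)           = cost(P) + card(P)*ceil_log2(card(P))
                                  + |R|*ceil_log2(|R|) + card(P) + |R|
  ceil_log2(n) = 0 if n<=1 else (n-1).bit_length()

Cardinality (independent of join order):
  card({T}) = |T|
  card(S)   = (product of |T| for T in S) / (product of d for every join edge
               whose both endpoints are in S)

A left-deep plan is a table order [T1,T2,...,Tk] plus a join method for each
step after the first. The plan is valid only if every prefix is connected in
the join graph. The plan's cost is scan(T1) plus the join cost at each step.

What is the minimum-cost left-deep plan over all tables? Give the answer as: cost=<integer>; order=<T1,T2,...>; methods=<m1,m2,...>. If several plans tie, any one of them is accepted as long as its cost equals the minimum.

Selinger DP (subsets sized 1..n):
  {B}: scan cost=40, card=40
  {A}: scan cost=300, card=300
  {C}: scan cost=20, card=20
  {D}: scan cost=300, card=300
  {AB}: card=300; try (A,nl_idx)→700, (B,hash)→1080, (A,merge)→3320, (B,merge)→3580, (A,hash)→5480, (A,nl)→12040 …(+1); best=700 via (A,nl_idx)
  {AC}: card=60; try (A,nl_idx)→260, (C,hash)→800, (A,merge)→3140, (C,merge)→3420, (A,hash)→5440, (A,nl)→6020 …(+1); best=260 via (A,nl_idx)
  {CD}: card=1200; try (C,hash)→800, (D,merge)→3140, (C,merge)→3420, (D,hash)→5440, (D,nl)→6020, (C,nl)→6300; best=800 via (C,hash)
  {ABC}: card=60; try (B,hash)→800, (B,merge)→960, (C,hash)→1200, (B,nl)→2660, (C,merge)→3820, (C,nl)→6700; best=800 via (B,hash)
  {ACD}: card=3600; try (D,merge)→3680, (D,hash)→5720, (A,hash)→7400, (A,nl_idx)→15200, (A,merge)→18200, (D,nl)→18260 …(+1); best=3680 via (D,merge)
  {ABCD}: card=3600; try (D,merge)→4220, (D,hash)→6260, (B,hash)→7760, (D,nl)→18800, (B,merge)→50760, (B,nl)→147680; best=4220 via (D,merge)

cost=4220; order=C,A,B,D; methods=nl_idx,hash,merge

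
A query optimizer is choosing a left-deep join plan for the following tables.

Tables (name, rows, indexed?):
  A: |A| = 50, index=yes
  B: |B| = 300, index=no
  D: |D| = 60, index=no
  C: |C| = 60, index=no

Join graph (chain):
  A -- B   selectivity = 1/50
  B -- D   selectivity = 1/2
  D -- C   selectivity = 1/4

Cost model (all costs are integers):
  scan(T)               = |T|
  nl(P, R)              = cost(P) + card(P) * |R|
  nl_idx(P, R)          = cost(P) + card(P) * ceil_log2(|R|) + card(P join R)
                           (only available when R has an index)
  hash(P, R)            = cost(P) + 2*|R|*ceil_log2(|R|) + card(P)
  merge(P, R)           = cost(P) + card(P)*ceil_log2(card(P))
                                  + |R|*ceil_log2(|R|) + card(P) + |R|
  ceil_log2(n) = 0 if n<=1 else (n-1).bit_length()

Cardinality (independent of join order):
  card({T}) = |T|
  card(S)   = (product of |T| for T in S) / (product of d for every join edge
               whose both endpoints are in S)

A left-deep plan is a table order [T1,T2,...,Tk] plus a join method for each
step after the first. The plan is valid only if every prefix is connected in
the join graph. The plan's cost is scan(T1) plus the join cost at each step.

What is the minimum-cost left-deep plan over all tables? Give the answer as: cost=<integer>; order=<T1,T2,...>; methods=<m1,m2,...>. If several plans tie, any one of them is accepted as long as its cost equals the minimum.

Selinger DP (subsets sized 1..n):
  {A}: scan cost=50, card=50
  {B}: scan cost=300, card=300
  {D}: scan cost=60, card=60
  {C}: scan cost=60, card=60
  {AB}: card=300; try (A,hash)→1200, (A,nl_idx)→2400, (B,merge)→3400, (A,merge)→3650, (B,hash)→5500, (B,nl)→15050 …(+1); best=1200 via (A,hash)
  {BD}: card=9000; try (D,hash)→1320, (B,merge)→3480, (D,merge)→3720, (B,hash)→5520, (B,nl)→18060, (D,nl)→18300; best=1320 via (D,hash)
  {CD}: card=900; try (D,hash)→840, (C,hash)→840, (D,merge)→900, (C,merge)→900, (D,nl)→3660, (C,nl)→3660; best=840 via (D,hash)
  {ABD}: card=9000; try (D,hash)→2220, (D,merge)→4620, (A,hash)→10920, (D,nl)→19200, (A,nl_idx)→64320, (A,merge)→136670 …(+1); best=2220 via (D,hash)
  {BCD}: card=135000; try (B,hash)→7140, (C,hash)→11040, (B,merge)→13740, (C,merge)→136740, (B,nl)→270840, (C,nl)→541320; best=7140 via (B,hash)
  {ABCD}: card=135000; try (C,hash)→11940, (C,merge)→137640, (A,hash)→142740, (C,nl)→542220, (A,nl_idx)→952140, (A,merge)→2572490 …(+1); best=11940 via (C,hash)

cost=11940; order=B,A,D,C; methods=hash,hash,hash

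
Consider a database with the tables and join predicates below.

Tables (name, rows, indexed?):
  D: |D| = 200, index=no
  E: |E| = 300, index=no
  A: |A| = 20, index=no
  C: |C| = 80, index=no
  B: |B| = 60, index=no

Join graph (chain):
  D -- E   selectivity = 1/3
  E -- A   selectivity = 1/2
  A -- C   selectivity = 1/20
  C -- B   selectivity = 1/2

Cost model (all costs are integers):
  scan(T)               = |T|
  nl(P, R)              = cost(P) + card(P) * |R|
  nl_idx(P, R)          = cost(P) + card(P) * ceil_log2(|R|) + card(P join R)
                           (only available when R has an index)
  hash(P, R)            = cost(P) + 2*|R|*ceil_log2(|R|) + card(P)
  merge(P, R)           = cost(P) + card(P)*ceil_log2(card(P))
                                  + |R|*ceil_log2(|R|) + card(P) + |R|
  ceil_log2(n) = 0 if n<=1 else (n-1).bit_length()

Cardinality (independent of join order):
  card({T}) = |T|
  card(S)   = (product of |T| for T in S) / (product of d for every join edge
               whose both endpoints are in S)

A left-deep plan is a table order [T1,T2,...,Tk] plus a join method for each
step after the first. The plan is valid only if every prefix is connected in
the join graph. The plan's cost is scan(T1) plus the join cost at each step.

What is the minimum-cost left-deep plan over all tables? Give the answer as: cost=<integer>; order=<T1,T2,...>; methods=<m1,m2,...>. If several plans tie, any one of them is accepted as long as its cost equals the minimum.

Selinger DP (subsets sized 1..n):
  {D}: scan cost=200, card=200
  {E}: scan cost=300, card=300
  {A}: scan cost=20, card=20
  {C}: scan cost=80, card=80
  {B}: scan cost=60, card=60
  {DE}: card=20000; try (D,hash)→3800, (E,merge)→5000, (D,merge)→5100, (E,hash)→5800, (E,nl)→60200, (D,nl)→60300; best=3800 via (D,hash)
  {AE}: card=3000; try (A,hash)→800, (E,merge)→3140, (A,merge)→3420, (E,hash)→5440, (E,nl)→6020, (A,nl)→6300; best=800 via (A,hash)
  {AC}: card=80; try (A,hash)→360, (C,merge)→780, (A,merge)→840, (C,hash)→1160, (C,nl)→1620, (A,nl)→1680; best=360 via (A,hash)
  {BC}: card=2400; try (B,hash)→880, (C,merge)→1120, (B,merge)→1140, (C,hash)→1240, (C,nl)→4860, (B,nl)→4880; best=880 via (B,hash)
  {ADE}: card=200000; try (D,hash)→7000, (A,hash)→24000, (D,merge)→41600, (A,merge)→323920, (A,nl)→403800, (D,nl)→600800; best=7000 via (D,hash)
  {ACE}: card=12000; try (E,merge)→4000, (C,hash)→4920, (E,hash)→5840, (E,nl)→24360, (C,merge)→40440, (C,nl)→240800; best=4000 via (E,merge)
  {ABC}: card=2400; try (B,hash)→1160, (B,merge)→1420, (A,hash)→3480, (B,nl)→5160, (A,merge)→32200, (A,nl)→48880; best=1160 via (B,hash)
  {ACDE}: card=800000; try (D,hash)→19200, (D,merge)→185800, (C,hash)→208120, (D,nl)→2404000, (C,merge)→3807640, (C,nl)→16007000; best=19200 via (D,hash)
  {ABCE}: card=360000; try (E,hash)→8960, (B,hash)→16720, (E,merge)→35360, (B,merge)→184420, (E,nl)→721160, (B,nl)→724000; best=8960 via (E,hash)
  {ABCDE}: card=24000000; try (D,hash)→372160, (B,hash)→819920, (D,merge)→7210760, (B,merge)→16819620, (B,nl)→48019200, (D,nl)→72008960; best=372160 via (D,hash)

cost=372160; order=C,A,B,E,D; methods=hash,hash,hash,hash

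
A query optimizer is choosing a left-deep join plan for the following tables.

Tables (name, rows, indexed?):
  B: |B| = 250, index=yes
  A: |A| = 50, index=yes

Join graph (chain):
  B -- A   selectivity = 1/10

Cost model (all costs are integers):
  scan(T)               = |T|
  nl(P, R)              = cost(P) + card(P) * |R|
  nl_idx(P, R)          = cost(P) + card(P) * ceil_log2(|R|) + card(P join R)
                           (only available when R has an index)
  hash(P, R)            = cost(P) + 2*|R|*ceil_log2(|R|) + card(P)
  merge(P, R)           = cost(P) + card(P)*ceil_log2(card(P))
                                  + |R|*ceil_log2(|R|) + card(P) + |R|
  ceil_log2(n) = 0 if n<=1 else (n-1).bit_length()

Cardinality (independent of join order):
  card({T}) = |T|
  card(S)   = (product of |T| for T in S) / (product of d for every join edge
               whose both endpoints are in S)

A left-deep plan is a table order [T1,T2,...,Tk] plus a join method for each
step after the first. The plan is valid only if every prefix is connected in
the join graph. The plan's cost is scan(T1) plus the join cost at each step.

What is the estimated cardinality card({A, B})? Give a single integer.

1250

Tables in S: A(50), B(250)
Edges inside S: B-A(d=10)
numerator = 50 * 250 = 12500
denominator = 10 = 10
card(S) = 12500 / 10 = 1250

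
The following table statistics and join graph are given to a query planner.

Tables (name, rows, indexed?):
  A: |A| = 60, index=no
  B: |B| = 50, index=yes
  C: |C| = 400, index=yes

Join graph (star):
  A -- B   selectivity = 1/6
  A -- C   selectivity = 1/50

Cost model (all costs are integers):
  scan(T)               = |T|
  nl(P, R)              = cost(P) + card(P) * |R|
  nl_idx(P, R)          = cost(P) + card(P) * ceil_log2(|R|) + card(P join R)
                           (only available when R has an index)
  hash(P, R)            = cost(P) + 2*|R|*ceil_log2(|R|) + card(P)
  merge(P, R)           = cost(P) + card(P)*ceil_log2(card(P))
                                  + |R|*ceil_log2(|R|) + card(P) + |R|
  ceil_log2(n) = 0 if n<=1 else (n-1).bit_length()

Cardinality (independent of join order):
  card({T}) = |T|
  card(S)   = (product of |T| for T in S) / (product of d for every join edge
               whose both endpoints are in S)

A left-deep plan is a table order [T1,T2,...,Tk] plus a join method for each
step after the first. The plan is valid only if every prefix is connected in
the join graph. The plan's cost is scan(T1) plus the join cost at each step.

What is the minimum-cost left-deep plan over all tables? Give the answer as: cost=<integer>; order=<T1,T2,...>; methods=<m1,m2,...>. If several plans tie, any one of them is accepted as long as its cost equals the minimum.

Selinger DP (subsets sized 1..n):
  {A}: scan cost=60, card=60
  {B}: scan cost=50, card=50
  {C}: scan cost=400, card=400
  {AB}: card=500; try (B,hash)→720, (A,hash)→820, (A,merge)→820, (B,merge)→830, (B,nl_idx)→920, (A,nl)→3050 …(+1); best=720 via (B,hash)
  {AC}: card=480; try (C,nl_idx)→1080, (A,hash)→1520, (C,merge)→4480, (A,merge)→4820, (C,hash)→7320, (C,nl)→24060 …(+1); best=1080 via (C,nl_idx)
  {ABC}: card=4000; try (B,hash)→2160, (B,merge)→6230, (B,nl_idx)→7960, (C,hash)→8420, (C,nl_idx)→9220, (C,merge)→9720 …(+2); best=2160 via (B,hash)

cost=2160; order=A,C,B; methods=nl_idx,hash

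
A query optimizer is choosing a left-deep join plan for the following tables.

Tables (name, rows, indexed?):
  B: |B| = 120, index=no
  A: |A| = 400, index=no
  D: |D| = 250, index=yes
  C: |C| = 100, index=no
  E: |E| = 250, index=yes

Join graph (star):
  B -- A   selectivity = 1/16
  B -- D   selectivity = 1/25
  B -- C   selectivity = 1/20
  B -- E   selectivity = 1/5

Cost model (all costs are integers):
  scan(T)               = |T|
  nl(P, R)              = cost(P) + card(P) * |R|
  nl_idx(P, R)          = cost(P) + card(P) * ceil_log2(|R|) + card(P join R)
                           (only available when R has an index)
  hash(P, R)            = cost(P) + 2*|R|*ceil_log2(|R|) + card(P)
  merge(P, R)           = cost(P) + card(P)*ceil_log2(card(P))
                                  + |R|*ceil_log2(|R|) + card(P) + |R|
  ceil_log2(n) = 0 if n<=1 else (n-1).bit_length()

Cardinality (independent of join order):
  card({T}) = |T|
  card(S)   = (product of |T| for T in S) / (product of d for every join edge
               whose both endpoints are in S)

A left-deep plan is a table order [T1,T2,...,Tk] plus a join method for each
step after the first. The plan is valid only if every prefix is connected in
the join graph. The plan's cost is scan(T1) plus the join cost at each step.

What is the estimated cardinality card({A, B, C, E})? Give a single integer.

Tables in S: A(400), B(120), C(100), E(250)
Edges inside S: B-A(d=16), B-C(d=20), B-E(d=5)
numerator = 400 * 120 * 100 * 250 = 1200000000
denominator = 16 * 20 * 5 = 1600
card(S) = 1200000000 / 1600 = 750000

750000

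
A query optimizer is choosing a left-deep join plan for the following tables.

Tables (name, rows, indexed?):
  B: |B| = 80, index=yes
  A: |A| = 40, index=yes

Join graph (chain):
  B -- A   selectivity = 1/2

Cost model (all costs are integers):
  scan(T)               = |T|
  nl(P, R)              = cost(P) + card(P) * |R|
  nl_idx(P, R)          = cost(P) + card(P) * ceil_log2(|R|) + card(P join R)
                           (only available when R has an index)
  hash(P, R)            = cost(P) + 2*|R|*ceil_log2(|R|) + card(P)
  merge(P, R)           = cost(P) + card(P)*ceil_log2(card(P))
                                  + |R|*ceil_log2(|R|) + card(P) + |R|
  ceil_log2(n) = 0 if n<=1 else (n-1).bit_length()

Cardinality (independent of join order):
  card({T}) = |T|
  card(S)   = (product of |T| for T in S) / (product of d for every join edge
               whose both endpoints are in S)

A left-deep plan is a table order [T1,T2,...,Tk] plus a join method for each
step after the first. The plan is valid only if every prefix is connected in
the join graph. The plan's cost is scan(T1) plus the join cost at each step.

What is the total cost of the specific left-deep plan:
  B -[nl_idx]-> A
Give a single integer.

2160

step 1: scan B: cost=80, card=80
step 2: join A via nl_idx
    card(P join A) = 80*40/(2) = 1600
    cost = 80 + 80*6 + 1600 = 2160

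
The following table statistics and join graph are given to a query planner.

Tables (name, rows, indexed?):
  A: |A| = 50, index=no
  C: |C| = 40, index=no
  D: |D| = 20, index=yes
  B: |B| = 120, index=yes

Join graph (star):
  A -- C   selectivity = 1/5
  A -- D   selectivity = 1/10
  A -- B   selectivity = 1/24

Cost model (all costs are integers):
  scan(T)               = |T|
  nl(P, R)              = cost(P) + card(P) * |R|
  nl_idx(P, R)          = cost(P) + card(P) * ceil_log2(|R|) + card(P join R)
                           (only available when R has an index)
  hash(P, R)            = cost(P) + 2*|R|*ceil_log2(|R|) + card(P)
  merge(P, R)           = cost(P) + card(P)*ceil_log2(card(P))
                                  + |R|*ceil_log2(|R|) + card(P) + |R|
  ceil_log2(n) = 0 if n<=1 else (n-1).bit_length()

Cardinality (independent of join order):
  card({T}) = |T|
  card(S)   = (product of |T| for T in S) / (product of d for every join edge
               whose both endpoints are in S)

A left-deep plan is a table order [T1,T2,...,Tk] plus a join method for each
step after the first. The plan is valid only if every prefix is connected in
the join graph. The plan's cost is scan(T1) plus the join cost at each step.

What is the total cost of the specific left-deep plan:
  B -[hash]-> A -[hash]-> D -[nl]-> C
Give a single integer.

21290

step 1: scan B: cost=120, card=120
step 2: join A via hash
    card(P join A) = 120*50/(24) = 250
    cost = 120 + 2*50*6 + 120 = 840
step 3: join D via hash
    card(P join D) = 250*20/(10) = 500
    cost = 840 + 2*20*5 + 250 = 1290
step 4: join C via nl
    card(P join C) = 500*40/(5) = 4000
    cost = 1290 + 500*40 = 21290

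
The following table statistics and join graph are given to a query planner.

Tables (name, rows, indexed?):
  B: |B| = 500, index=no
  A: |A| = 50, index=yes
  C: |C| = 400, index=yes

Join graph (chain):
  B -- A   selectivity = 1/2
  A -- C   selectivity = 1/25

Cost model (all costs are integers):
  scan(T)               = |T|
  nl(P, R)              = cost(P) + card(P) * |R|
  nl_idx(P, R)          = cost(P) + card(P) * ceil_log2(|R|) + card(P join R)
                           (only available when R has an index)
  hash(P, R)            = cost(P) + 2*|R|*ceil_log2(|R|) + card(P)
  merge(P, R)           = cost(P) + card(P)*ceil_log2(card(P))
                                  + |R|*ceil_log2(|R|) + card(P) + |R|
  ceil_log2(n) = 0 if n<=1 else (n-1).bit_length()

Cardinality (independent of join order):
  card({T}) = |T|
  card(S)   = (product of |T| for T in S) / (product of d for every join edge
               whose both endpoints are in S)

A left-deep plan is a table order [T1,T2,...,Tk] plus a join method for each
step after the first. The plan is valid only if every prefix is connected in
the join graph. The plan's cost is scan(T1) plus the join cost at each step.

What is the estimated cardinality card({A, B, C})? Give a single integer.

Tables in S: A(50), B(500), C(400)
Edges inside S: B-A(d=2), A-C(d=25)
numerator = 50 * 500 * 400 = 10000000
denominator = 2 * 25 = 50
card(S) = 10000000 / 50 = 200000

200000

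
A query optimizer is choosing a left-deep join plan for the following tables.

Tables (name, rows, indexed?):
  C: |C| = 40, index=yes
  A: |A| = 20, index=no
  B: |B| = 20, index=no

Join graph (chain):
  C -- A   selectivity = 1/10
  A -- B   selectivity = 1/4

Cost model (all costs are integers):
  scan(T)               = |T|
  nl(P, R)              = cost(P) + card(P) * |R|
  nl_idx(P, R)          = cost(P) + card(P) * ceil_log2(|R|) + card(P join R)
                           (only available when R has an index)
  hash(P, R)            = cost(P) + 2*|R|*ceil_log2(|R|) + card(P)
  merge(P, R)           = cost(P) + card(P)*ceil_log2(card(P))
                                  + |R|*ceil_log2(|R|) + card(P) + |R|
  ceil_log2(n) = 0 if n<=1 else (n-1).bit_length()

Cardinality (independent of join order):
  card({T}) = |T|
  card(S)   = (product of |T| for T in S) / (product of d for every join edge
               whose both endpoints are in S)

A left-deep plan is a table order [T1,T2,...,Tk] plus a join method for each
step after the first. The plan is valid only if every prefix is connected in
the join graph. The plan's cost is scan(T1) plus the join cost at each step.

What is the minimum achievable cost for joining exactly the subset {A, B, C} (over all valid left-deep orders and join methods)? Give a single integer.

Selinger DP over subsets of {A,B,C}:
  {C}: scan cost=40, card=40
  {A}: scan cost=20, card=20
  {B}: scan cost=20, card=20
  {AC}: card=80; try (C,nl_idx)→220, (A,hash)→280, (C,merge)→420, (A,merge)→440, (C,hash)→520, (C,nl)→820 …(+1); best=220 via (C,nl_idx)
  {AB}: card=100; try (B,hash)→240, (A,hash)→240, (B,merge)→260, (A,merge)→260, (B,nl)→420, (A,nl)→420; best=240 via (B,hash)
  {ABC}: card=400; try (B,hash)→500, (C,hash)→820, (B,merge)→980, (C,nl_idx)→1240, (C,merge)→1320, (B,nl)→1820 …(+1); best=500 via (B,hash)

500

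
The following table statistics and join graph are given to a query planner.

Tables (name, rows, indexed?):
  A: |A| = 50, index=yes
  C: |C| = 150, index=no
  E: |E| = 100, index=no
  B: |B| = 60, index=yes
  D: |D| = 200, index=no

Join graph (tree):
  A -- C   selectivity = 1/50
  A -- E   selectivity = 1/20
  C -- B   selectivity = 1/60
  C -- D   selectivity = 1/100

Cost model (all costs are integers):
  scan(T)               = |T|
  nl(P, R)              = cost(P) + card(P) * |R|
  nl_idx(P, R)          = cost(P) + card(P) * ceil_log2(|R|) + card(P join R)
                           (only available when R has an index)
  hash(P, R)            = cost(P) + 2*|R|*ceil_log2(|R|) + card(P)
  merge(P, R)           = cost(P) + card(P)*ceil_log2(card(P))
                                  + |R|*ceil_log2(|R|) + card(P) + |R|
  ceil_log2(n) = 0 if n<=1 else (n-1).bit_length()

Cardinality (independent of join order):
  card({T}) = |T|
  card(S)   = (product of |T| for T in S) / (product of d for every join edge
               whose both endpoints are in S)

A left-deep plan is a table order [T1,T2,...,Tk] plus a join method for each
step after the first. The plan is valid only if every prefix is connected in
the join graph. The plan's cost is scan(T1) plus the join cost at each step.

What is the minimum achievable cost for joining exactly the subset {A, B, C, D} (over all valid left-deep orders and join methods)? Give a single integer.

4720

Selinger DP over subsets of {A,B,C,D}:
  {A}: scan cost=50, card=50
  {C}: scan cost=150, card=150
  {B}: scan cost=60, card=60
  {D}: scan cost=200, card=200
  {AC}: card=150; try (A,hash)→900, (A,nl_idx)→1200, (C,merge)→1750, (A,merge)→1850, (C,hash)→2500, (C,nl)→7550 …(+1); best=900 via (A,hash)
  {BC}: card=150; try (B,hash)→1020, (B,nl_idx)→1200, (C,merge)→1830, (B,merge)→1920, (C,hash)→2520, (C,nl)→9060 …(+1); best=1020 via (B,hash)
  {CD}: card=300; try (C,hash)→2800, (D,merge)→3300, (C,merge)→3350, (D,hash)→3500, (D,nl)→30150, (C,nl)→30200; best=2800 via (C,hash)
  {ABC}: card=150; try (B,hash)→1770, (A,hash)→1770, (B,nl_idx)→1950, (A,nl_idx)→2070, (B,merge)→2670, (A,merge)→2720 …(+2); best=1770 via (B,hash)
  {ACD}: card=300; try (A,hash)→3700, (D,merge)→4050, (D,hash)→4250, (A,nl_idx)→4900, (A,merge)→6150, (A,nl)→17800 …(+1); best=3700 via (A,hash)
  {BCD}: card=300; try (B,hash)→3820, (D,merge)→4170, (D,hash)→4370, (B,nl_idx)→4900, (B,merge)→6220, (B,nl)→20800 …(+1); best=3820 via (B,hash)
  {ABCD}: card=300; try (B,hash)→4720, (A,hash)→4720, (D,merge)→4920, (D,hash)→5120, (B,nl_idx)→5800, (A,nl_idx)→5920 …(+5); best=4720 via (B,hash)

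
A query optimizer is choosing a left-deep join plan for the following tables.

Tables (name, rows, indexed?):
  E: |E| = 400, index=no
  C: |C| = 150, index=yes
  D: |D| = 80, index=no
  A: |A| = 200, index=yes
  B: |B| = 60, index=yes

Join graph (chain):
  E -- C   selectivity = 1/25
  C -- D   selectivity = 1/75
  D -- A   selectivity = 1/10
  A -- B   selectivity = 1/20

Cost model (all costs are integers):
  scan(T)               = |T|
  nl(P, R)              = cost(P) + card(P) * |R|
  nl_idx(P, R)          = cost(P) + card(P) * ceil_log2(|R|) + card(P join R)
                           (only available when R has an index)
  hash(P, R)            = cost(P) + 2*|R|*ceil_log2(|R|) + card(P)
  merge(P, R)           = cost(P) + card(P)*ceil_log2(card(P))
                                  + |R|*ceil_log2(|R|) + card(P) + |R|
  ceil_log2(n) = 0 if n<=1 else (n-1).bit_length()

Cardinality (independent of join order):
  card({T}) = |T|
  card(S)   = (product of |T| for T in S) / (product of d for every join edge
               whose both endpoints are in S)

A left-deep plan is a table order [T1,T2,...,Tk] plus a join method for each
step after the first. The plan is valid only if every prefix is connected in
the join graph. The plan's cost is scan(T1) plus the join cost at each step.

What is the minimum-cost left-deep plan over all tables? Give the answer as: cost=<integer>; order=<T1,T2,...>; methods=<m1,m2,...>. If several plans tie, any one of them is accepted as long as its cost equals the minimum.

Selinger DP (subsets sized 1..n):
  {E}: scan cost=400, card=400
  {C}: scan cost=150, card=150
  {D}: scan cost=80, card=80
  {A}: scan cost=200, card=200
  {B}: scan cost=60, card=60
  {CE}: card=2400; try (C,hash)→3200, (E,merge)→5500, (C,merge)→5750, (C,nl_idx)→6000, (E,hash)→7500, (E,nl)→60150 …(+1); best=3200 via (C,hash)
  {CD}: card=160; try (C,nl_idx)→880, (D,hash)→1420, (C,merge)→2070, (D,merge)→2140, (C,hash)→2560, (C,nl)→12080 …(+1); best=880 via (C,nl_idx)
  {AD}: card=1600; try (D,hash)→1520, (A,nl_idx)→2320, (A,merge)→2520, (D,merge)→2640, (A,hash)→3360, (A,nl)→16080 …(+1); best=1520 via (D,hash)
  {AB}: card=600; try (B,hash)→1120, (A,nl_idx)→1140, (B,nl_idx)→2000, (A,merge)→2280, (B,merge)→2420, (A,hash)→3320 …(+2); best=1120 via (B,hash)
  {CDE}: card=2560; try (E,merge)→6320, (D,hash)→6720, (E,hash)→8240, (D,merge)→35040, (E,nl)→64880, (D,nl)→195200; best=6320 via (E,merge)
  {ACD}: card=3200; try (A,merge)→4120, (A,hash)→4240, (A,nl_idx)→5360, (C,hash)→5520, (C,nl_idx)→17520, (C,merge)→22070 …(+2); best=4120 via (A,merge)
  {ABD}: card=4800; try (D,hash)→2840, (B,hash)→3840, (D,merge)→8360, (B,nl_idx)→15920, (B,merge)→21140, (D,nl)→49120 …(+1); best=2840 via (D,hash)
  {ACDE}: card=51200; try (A,hash)→12080, (E,hash)→14520, (A,merge)→41400, (E,merge)→49720, (A,nl_idx)→78000, (A,nl)→518320 …(+1); best=12080 via (A,hash)
  {ABCD}: card=9600; try (B,hash)→8040, (C,hash)→10040, (B,nl_idx)→32920, (B,merge)→46140, (C,nl_idx)→50840, (C,merge)→71390 …(+2); best=8040 via (B,hash)
  {ABCDE}: card=153600; try (E,hash)→24840, (B,hash)→64000, (E,merge)→156040, (B,nl_idx)→472880, (B,merge)→882900, (B,nl)→3084080 …(+1); best=24840 via (E,hash)

cost=24840; order=D,C,A,B,E; methods=nl_idx,merge,hash,hash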